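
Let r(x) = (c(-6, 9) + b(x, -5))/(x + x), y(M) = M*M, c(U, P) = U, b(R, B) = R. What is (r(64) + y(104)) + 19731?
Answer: 1955037/64 ≈ 30547.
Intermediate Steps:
y(M) = M²
r(x) = (-6 + x)/(2*x) (r(x) = (-6 + x)/(x + x) = (-6 + x)/((2*x)) = (-6 + x)*(1/(2*x)) = (-6 + x)/(2*x))
(r(64) + y(104)) + 19731 = ((½)*(-6 + 64)/64 + 104²) + 19731 = ((½)*(1/64)*58 + 10816) + 19731 = (29/64 + 10816) + 19731 = 692253/64 + 19731 = 1955037/64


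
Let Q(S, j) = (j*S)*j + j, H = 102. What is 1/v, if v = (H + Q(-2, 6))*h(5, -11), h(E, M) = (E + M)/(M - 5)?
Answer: 2/27 ≈ 0.074074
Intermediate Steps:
Q(S, j) = j + S*j**2 (Q(S, j) = (S*j)*j + j = S*j**2 + j = j + S*j**2)
h(E, M) = (E + M)/(-5 + M)
v = 27/2 (v = (102 + 6*(1 - 2*6))*((5 - 11)/(-5 - 11)) = (102 + 6*(1 - 12))*(-6/(-16)) = (102 + 6*(-11))*(-1/16*(-6)) = (102 - 66)*(3/8) = 36*(3/8) = 27/2 ≈ 13.500)
1/v = 1/(27/2) = 2/27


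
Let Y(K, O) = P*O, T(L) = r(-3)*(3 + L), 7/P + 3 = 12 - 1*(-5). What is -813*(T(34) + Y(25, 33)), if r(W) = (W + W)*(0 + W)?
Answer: -1109745/2 ≈ -5.5487e+5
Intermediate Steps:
P = 1/2 (P = 7/(-3 + (12 - 1*(-5))) = 7/(-3 + (12 + 5)) = 7/(-3 + 17) = 7/14 = 7*(1/14) = 1/2 ≈ 0.50000)
r(W) = 2*W**2 (r(W) = (2*W)*W = 2*W**2)
T(L) = 54 + 18*L (T(L) = (2*(-3)**2)*(3 + L) = (2*9)*(3 + L) = 18*(3 + L) = 54 + 18*L)
Y(K, O) = O/2
-813*(T(34) + Y(25, 33)) = -813*((54 + 18*34) + (1/2)*33) = -813*((54 + 612) + 33/2) = -813*(666 + 33/2) = -813*1365/2 = -1109745/2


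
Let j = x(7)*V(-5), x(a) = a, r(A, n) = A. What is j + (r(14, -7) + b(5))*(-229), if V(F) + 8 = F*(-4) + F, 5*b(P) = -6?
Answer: -14411/5 ≈ -2882.2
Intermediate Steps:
b(P) = -6/5 (b(P) = (⅕)*(-6) = -6/5)
V(F) = -8 - 3*F (V(F) = -8 + (F*(-4) + F) = -8 + (-4*F + F) = -8 - 3*F)
j = 49 (j = 7*(-8 - 3*(-5)) = 7*(-8 + 15) = 7*7 = 49)
j + (r(14, -7) + b(5))*(-229) = 49 + (14 - 6/5)*(-229) = 49 + (64/5)*(-229) = 49 - 14656/5 = -14411/5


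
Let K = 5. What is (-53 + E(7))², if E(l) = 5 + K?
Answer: 1849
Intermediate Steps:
E(l) = 10 (E(l) = 5 + 5 = 10)
(-53 + E(7))² = (-53 + 10)² = (-43)² = 1849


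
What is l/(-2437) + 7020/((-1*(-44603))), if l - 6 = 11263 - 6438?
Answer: -15259181/8361347 ≈ -1.8250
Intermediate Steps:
l = 4831 (l = 6 + (11263 - 6438) = 6 + 4825 = 4831)
l/(-2437) + 7020/((-1*(-44603))) = 4831/(-2437) + 7020/((-1*(-44603))) = 4831*(-1/2437) + 7020/44603 = -4831/2437 + 7020*(1/44603) = -4831/2437 + 540/3431 = -15259181/8361347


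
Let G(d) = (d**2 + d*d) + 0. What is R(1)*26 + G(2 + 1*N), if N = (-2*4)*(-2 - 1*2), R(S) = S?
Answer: 2338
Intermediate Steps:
N = 32 (N = -8*(-2 - 2) = -8*(-4) = 32)
G(d) = 2*d**2 (G(d) = (d**2 + d**2) + 0 = 2*d**2 + 0 = 2*d**2)
R(1)*26 + G(2 + 1*N) = 1*26 + 2*(2 + 1*32)**2 = 26 + 2*(2 + 32)**2 = 26 + 2*34**2 = 26 + 2*1156 = 26 + 2312 = 2338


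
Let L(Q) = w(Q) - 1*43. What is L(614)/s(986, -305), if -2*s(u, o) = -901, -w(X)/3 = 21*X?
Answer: -77450/901 ≈ -85.960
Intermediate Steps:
w(X) = -63*X
s(u, o) = 901/2 (s(u, o) = -½*(-901) = 901/2)
L(Q) = -43 - 63*Q (L(Q) = -63*Q - 1*43 = -63*Q - 43 = -43 - 63*Q)
L(614)/s(986, -305) = (-43 - 63*614)/(901/2) = (-43 - 38682)*(2/901) = -38725*2/901 = -77450/901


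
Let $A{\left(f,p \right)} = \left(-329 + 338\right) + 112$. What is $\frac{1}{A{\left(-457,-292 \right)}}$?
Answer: $\frac{1}{121} \approx 0.0082645$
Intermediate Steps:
$A{\left(f,p \right)} = 121$ ($A{\left(f,p \right)} = 9 + 112 = 121$)
$\frac{1}{A{\left(-457,-292 \right)}} = \frac{1}{121}$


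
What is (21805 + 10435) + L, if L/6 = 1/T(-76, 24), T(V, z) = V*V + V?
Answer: 30628001/950 ≈ 32240.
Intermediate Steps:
T(V, z) = V + V² (T(V, z) = V² + V = V + V²)
L = 1/950 (L = 6/((-76*(1 - 76))) = 6/((-76*(-75))) = 6/5700 = 6*(1/5700) = 1/950 ≈ 0.0010526)
(21805 + 10435) + L = (21805 + 10435) + 1/950 = 32240 + 1/950 = 30628001/950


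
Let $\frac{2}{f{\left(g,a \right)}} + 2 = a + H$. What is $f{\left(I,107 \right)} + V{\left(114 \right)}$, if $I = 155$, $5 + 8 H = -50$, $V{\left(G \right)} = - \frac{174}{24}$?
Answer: $- \frac{22701}{3140} \approx -7.2296$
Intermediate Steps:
$V{\left(G \right)} = - \frac{29}{4}$ ($V{\left(G \right)} = \left(-174\right) \frac{1}{24} = - \frac{29}{4}$)
$H = - \frac{55}{8}$ ($H = - \frac{5}{8} + \frac{1}{8} \left(-50\right) = - \frac{5}{8} - \frac{25}{4} = - \frac{55}{8} \approx -6.875$)
$f{\left(g,a \right)} = \frac{2}{- \frac{71}{8} + a}$ ($f{\left(g,a \right)} = \frac{2}{-2 + \left(a - \frac{55}{8}\right)} = \frac{2}{-2 + \left(- \frac{55}{8} + a\right)} = \frac{2}{- \frac{71}{8} + a}$)
$f{\left(I,107 \right)} + V{\left(114 \right)} = \frac{16}{-71 + 8 \cdot 107} - \frac{29}{4} = \frac{16}{-71 + 856} - \frac{29}{4} = \frac{16}{785} - \frac{29}{4} = - \frac{22701}{3140}$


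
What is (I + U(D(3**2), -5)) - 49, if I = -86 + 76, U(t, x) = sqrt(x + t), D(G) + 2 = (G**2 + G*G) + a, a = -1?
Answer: -59 + sqrt(154) ≈ -46.590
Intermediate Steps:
D(G) = -3 + 2*G**2 (D(G) = -2 + ((G**2 + G*G) - 1) = -2 + ((G**2 + G**2) - 1) = -2 + (2*G**2 - 1) = -2 + (-1 + 2*G**2) = -3 + 2*G**2)
U(t, x) = sqrt(t + x)
I = -10
(I + U(D(3**2), -5)) - 49 = (-10 + sqrt((-3 + 2*(3**2)**2) - 5)) - 49 = (-10 + sqrt((-3 + 2*9**2) - 5)) - 49 = (-10 + sqrt((-3 + 2*81) - 5)) - 49 = (-10 + sqrt((-3 + 162) - 5)) - 49 = (-10 + sqrt(159 - 5)) - 49 = (-10 + sqrt(154)) - 49 = -59 + sqrt(154)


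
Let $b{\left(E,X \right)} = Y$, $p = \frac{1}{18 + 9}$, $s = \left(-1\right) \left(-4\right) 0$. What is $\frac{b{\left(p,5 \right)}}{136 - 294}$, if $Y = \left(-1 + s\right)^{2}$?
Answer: $- \frac{1}{158} \approx -0.0063291$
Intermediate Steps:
$s = 0$ ($s = 4 \cdot 0 = 0$)
$p = \frac{1}{27} \approx 0.037037$
$Y = 1$ ($Y = \left(-1 + 0\right)^{2} = \left(-1\right)^{2} = 1$)
$b{\left(E,X \right)} = 1$
$\frac{b{\left(p,5 \right)}}{136 - 294} = 1 \frac{1}{136 - 294} = 1 \frac{1}{-158} = 1 \left(- \frac{1}{158}\right) = - \frac{1}{158}$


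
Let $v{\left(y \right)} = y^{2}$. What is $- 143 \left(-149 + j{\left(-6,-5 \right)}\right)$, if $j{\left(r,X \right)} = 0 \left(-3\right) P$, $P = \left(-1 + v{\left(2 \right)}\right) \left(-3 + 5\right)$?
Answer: $21307$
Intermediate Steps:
$P = 6$ ($P = \left(-1 + 2^{2}\right) \left(-3 + 5\right) = \left(-1 + 4\right) 2 = 3 \cdot 2 = 6$)
$j{\left(r,X \right)} = 0$ ($j{\left(r,X \right)} = 0 \left(-3\right) 6 = 0 \cdot 6 = 0$)
$- 143 \left(-149 + j{\left(-6,-5 \right)}\right) = - 143 \left(-149 + 0\right) = \left(-143\right) \left(-149\right) = 21307$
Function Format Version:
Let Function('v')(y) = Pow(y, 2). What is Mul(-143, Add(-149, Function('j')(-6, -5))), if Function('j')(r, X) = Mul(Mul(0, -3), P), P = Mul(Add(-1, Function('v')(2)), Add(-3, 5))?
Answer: 21307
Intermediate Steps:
P = 6 (P = Mul(Add(-1, Pow(2, 2)), Add(-3, 5)) = Mul(Add(-1, 4), 2) = Mul(3, 2) = 6)
Function('j')(r, X) = 0 (Function('j')(r, X) = Mul(Mul(0, -3), 6) = Mul(0, 6) = 0)
Mul(-143, Add(-149, Function('j')(-6, -5))) = Mul(-143, Add(-149, 0)) = Mul(-143, -149) = 21307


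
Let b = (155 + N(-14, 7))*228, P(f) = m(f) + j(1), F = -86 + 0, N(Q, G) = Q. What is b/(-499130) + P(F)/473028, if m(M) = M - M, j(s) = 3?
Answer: -133380761/2071074260 ≈ -0.064402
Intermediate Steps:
m(M) = 0
F = -86
P(f) = 3 (P(f) = 0 + 3 = 3)
b = 32148 (b = (155 - 14)*228 = 141*228 = 32148)
b/(-499130) + P(F)/473028 = 32148/(-499130) + 3/473028 = 32148*(-1/499130) + 3*(1/473028) = -846/13135 + 1/157676 = -133380761/2071074260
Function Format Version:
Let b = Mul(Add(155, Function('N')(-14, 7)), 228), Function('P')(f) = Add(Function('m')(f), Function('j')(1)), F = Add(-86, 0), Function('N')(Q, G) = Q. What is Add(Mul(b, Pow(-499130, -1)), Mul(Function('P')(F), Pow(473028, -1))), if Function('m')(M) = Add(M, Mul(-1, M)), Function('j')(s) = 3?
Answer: Rational(-133380761, 2071074260) ≈ -0.064402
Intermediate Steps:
Function('m')(M) = 0
F = -86
Function('P')(f) = 3 (Function('P')(f) = Add(0, 3) = 3)
b = 32148 (b = Mul(Add(155, -14), 228) = Mul(141, 228) = 32148)
Add(Mul(b, Pow(-499130, -1)), Mul(Function('P')(F), Pow(473028, -1))) = Add(Mul(32148, Pow(-499130, -1)), Mul(3, Pow(473028, -1))) = Add(Mul(32148, Rational(-1, 499130)), Mul(3, Rational(1, 473028))) = Add(Rational(-846, 13135), Rational(1, 157676)) = Rational(-133380761, 2071074260)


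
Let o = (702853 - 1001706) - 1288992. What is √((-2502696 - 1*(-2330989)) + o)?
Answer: 8*I*√27493 ≈ 1326.5*I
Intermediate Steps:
o = -1587845 (o = -298853 - 1288992 = -1587845)
√((-2502696 - 1*(-2330989)) + o) = √((-2502696 - 1*(-2330989)) - 1587845) = √((-2502696 + 2330989) - 1587845) = √(-171707 - 1587845) = √(-1759552) = 8*I*√27493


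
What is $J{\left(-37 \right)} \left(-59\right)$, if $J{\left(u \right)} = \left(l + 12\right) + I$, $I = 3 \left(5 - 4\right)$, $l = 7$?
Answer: $-1298$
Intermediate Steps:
$I = 3$ ($I = 3 \cdot 1 = 3$)
$J{\left(u \right)} = 22$ ($J{\left(u \right)} = \left(7 + 12\right) + 3 = 19 + 3 = 22$)
$J{\left(-37 \right)} \left(-59\right) = 22 \left(-59\right) = -1298$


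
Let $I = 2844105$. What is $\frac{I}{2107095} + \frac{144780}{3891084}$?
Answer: $\frac{63176203744}{45549353561} \approx 1.387$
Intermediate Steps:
$\frac{I}{2107095} + \frac{144780}{3891084} = \frac{2844105}{2107095} + \frac{144780}{3891084} = 2844105 \cdot \frac{1}{2107095} + 144780 \cdot \frac{1}{3891084} = \frac{189607}{140473} + \frac{12065}{324257} = \frac{63176203744}{45549353561}$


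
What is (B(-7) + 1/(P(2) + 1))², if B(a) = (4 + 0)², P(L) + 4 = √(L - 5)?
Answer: (1441*I + 1504*√3)/(6*(I + √3)) ≈ 248.04 - 4.5466*I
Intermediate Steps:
P(L) = -4 + √(-5 + L) (P(L) = -4 + √(L - 5) = -4 + √(-5 + L))
B(a) = 16 (B(a) = 4² = 16)
(B(-7) + 1/(P(2) + 1))² = (16 + 1/((-4 + √(-5 + 2)) + 1))² = (16 + 1/((-4 + √(-3)) + 1))² = (16 + 1/((-4 + I*√3) + 1))² = (16 + 1/(-3 + I*√3))²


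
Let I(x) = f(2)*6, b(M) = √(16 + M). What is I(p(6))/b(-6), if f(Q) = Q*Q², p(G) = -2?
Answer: 24*√10/5 ≈ 15.179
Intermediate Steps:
f(Q) = Q³
I(x) = 48 (I(x) = 2³*6 = 8*6 = 48)
I(p(6))/b(-6) = 48/(√(16 - 6)) = 48/(√10) = 48*(√10/10) = 24*√10/5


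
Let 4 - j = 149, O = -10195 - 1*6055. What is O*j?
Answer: 2356250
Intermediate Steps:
O = -16250 (O = -10195 - 6055 = -16250)
j = -145 (j = 4 - 1*149 = 4 - 149 = -145)
O*j = -16250*(-145) = 2356250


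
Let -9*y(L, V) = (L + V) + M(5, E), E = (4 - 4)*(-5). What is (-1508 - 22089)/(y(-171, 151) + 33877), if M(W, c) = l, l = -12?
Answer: -212373/304925 ≈ -0.69648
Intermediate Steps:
E = 0 (E = 0*(-5) = 0)
M(W, c) = -12
y(L, V) = 4/3 - L/9 - V/9 (y(L, V) = -((L + V) - 12)/9 = -(-12 + L + V)/9 = 4/3 - L/9 - V/9)
(-1508 - 22089)/(y(-171, 151) + 33877) = (-1508 - 22089)/((4/3 - ⅑*(-171) - ⅑*151) + 33877) = -23597/((4/3 + 19 - 151/9) + 33877) = -23597/(32/9 + 33877) = -23597/304925/9 = -23597*9/304925 = -212373/304925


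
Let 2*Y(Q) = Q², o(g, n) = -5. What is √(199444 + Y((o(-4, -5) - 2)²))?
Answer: √802578/2 ≈ 447.93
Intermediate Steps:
Y(Q) = Q²/2
√(199444 + Y((o(-4, -5) - 2)²)) = √(199444 + ((-5 - 2)²)²/2) = √(199444 + ((-7)²)²/2) = √(199444 + (½)*49²) = √(199444 + (½)*2401) = √(199444 + 2401/2) = √(401289/2) = √802578/2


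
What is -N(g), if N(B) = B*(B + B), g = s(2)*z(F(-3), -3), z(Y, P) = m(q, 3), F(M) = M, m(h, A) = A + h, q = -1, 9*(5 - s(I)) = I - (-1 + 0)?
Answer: -1568/9 ≈ -174.22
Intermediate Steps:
s(I) = 44/9 - I/9 (s(I) = 5 - (I - (-1 + 0))/9 = 5 - (I - 1*(-1))/9 = 5 - (I + 1)/9 = 5 - (1 + I)/9 = 5 + (-⅑ - I/9) = 44/9 - I/9)
z(Y, P) = 2 (z(Y, P) = 3 - 1 = 2)
g = 28/3 (g = (44/9 - ⅑*2)*2 = (44/9 - 2/9)*2 = (14/3)*2 = 28/3 ≈ 9.3333)
N(B) = 2*B² (N(B) = B*(2*B) = 2*B²)
-N(g) = -2*(28/3)² = -2*784/9 = -1*1568/9 = -1568/9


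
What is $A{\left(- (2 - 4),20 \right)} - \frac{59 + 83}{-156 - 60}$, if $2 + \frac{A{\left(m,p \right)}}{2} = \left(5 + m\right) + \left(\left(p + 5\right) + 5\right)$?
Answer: $\frac{7631}{108} \approx 70.657$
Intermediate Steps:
$A{\left(m,p \right)} = 26 + 2 m + 2 p$ ($A{\left(m,p \right)} = -4 + 2 \left(\left(5 + m\right) + \left(\left(p + 5\right) + 5\right)\right) = -4 + 2 \left(\left(5 + m\right) + \left(\left(5 + p\right) + 5\right)\right) = -4 + 2 \left(\left(5 + m\right) + \left(10 + p\right)\right) = -4 + 2 \left(15 + m + p\right) = -4 + \left(30 + 2 m + 2 p\right) = 26 + 2 m + 2 p$)
$A{\left(- (2 - 4),20 \right)} - \frac{59 + 83}{-156 - 60} = \left(26 + 2 \left(- (2 - 4)\right) + 2 \cdot 20\right) - \frac{59 + 83}{-156 - 60} = \left(26 + 2 \left(\left(-1\right) \left(-2\right)\right) + 40\right) - \frac{142}{-216} = \left(26 + 2 \cdot 2 + 40\right) - 142 \left(- \frac{1}{216}\right) = \left(26 + 4 + 40\right) - - \frac{71}{108} = 70 + \frac{71}{108} = \frac{7631}{108}$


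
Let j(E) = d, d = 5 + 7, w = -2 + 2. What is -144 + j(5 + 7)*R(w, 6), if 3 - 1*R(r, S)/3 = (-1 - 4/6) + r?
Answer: 24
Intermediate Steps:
w = 0
d = 12
R(r, S) = 14 - 3*r (R(r, S) = 9 - 3*((-1 - 4/6) + r) = 9 - 3*((-1 - 4*⅙) + r) = 9 - 3*((-1 - ⅔) + r) = 9 - 3*(-5/3 + r) = 9 + (5 - 3*r) = 14 - 3*r)
j(E) = 12
-144 + j(5 + 7)*R(w, 6) = -144 + 12*(14 - 3*0) = -144 + 12*(14 + 0) = -144 + 12*14 = -144 + 168 = 24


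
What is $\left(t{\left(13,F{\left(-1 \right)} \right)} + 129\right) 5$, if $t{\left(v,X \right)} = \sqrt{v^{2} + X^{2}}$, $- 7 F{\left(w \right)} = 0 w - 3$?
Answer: $645 + \frac{5 \sqrt{8290}}{7} \approx 710.04$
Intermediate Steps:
$F{\left(w \right)} = \frac{3}{7}$ ($F{\left(w \right)} = - \frac{0 w - 3}{7} = - \frac{0 - 3}{7} = \left(- \frac{1}{7}\right) \left(-3\right) = \frac{3}{7}$)
$t{\left(v,X \right)} = \sqrt{X^{2} + v^{2}}$
$\left(t{\left(13,F{\left(-1 \right)} \right)} + 129\right) 5 = \left(\sqrt{\left(\frac{3}{7}\right)^{2} + 13^{2}} + 129\right) 5 = \left(\sqrt{\frac{9}{49} + 169} + 129\right) 5 = \left(\sqrt{\frac{8290}{49}} + 129\right) 5 = \left(\frac{\sqrt{8290}}{7} + 129\right) 5 = \left(129 + \frac{\sqrt{8290}}{7}\right) 5 = 645 + \frac{5 \sqrt{8290}}{7}$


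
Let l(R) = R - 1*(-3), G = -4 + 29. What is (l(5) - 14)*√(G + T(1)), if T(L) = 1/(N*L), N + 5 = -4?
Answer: -8*√14 ≈ -29.933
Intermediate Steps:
G = 25
N = -9 (N = -5 - 4 = -9)
l(R) = 3 + R (l(R) = R + 3 = 3 + R)
T(L) = -1/(9*L) (T(L) = 1/(-9*L) = -1/(9*L))
(l(5) - 14)*√(G + T(1)) = ((3 + 5) - 14)*√(25 - ⅑/1) = (8 - 14)*√(25 - ⅑*1) = -6*√(25 - ⅑) = -8*√14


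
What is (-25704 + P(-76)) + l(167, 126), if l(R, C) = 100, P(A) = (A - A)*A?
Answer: -25604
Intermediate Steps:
P(A) = 0 (P(A) = 0*A = 0)
(-25704 + P(-76)) + l(167, 126) = (-25704 + 0) + 100 = -25704 + 100 = -25604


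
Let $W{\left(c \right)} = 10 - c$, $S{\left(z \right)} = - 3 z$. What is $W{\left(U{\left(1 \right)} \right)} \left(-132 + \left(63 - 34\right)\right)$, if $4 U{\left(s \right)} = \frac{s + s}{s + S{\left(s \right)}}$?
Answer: $- \frac{4223}{4} \approx -1055.8$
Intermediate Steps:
$U{\left(s \right)} = - \frac{1}{4}$ ($U{\left(s \right)} = \frac{\left(s + s\right) \frac{1}{s - 3 s}}{4} = \frac{2 s \frac{1}{\left(-2\right) s}}{4} = \frac{2 s \left(- \frac{1}{2 s}\right)}{4} = \frac{1}{4} \left(-1\right) = - \frac{1}{4}$)
$W{\left(U{\left(1 \right)} \right)} \left(-132 + \left(63 - 34\right)\right) = \left(10 - - \frac{1}{4}\right) \left(-132 + \left(63 - 34\right)\right) = \left(10 + \frac{1}{4}\right) \left(-132 + 29\right) = \frac{41}{4} \left(-103\right) = - \frac{4223}{4}$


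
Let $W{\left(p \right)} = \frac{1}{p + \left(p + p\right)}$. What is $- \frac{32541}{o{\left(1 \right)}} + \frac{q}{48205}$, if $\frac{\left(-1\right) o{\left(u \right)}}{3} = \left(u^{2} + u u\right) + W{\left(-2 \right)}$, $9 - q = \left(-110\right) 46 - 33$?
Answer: $\frac{3137333932}{530255} \approx 5916.6$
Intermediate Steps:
$W{\left(p \right)} = \frac{1}{3 p}$ ($W{\left(p \right)} = \frac{1}{p + 2 p} = \frac{1}{3 p}$)
$q = 5102$ ($q = 9 - \left(\left(-110\right) 46 - 33\right) = 9 - \left(-5060 - 33\right) = 9 - -5093 = 9 + 5093 = 5102$)
$o{\left(u \right)} = \frac{1}{2} - 6 u^{2}$ ($o{\left(u \right)} = - 3 \left(\left(u^{2} + u u\right) + \frac{1}{3 \left(-2\right)}\right) = - 3 \left(\left(u^{2} + u^{2}\right) + \frac{1}{3} \left(- \frac{1}{2}\right)\right) = - 3 \left(2 u^{2} - \frac{1}{6}\right) = - 3 \left(- \frac{1}{6} + 2 u^{2}\right) = \frac{1}{2} - 6 u^{2}$)
$- \frac{32541}{o{\left(1 \right)}} + \frac{q}{48205} = - \frac{32541}{\frac{1}{2} - 6 \cdot 1^{2}} + \frac{5102}{48205} = - \frac{32541}{\frac{1}{2} - 6} + 5102 \cdot \frac{1}{48205} = - \frac{32541}{\frac{1}{2} - 6} + \frac{5102}{48205} = - \frac{32541}{- \frac{11}{2}} + \frac{5102}{48205} = \left(-32541\right) \left(- \frac{2}{11}\right) + \frac{5102}{48205} = \frac{65082}{11} + \frac{5102}{48205} = \frac{3137333932}{530255}$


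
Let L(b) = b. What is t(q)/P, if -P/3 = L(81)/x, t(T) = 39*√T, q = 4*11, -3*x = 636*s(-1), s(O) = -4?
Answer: -22048*√11/81 ≈ -902.78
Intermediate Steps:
x = 848 (x = -212*(-4) = -⅓*(-2544) = 848)
q = 44
P = -243/848 ≈ -0.28656
t(q)/P = (39*√44)/(-243/848) = (39*(2*√11))*(-848/243) = (78*√11)*(-848/243) = -22048*√11/81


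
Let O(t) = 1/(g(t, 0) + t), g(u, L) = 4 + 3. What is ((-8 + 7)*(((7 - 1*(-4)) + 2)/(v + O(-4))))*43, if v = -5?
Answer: 1677/14 ≈ 119.79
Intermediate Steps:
g(u, L) = 7
O(t) = 1/(7 + t)
((-8 + 7)*(((7 - 1*(-4)) + 2)/(v + O(-4))))*43 = ((-8 + 7)*(((7 - 1*(-4)) + 2)/(-5 + 1/(7 - 4))))*43 = -((7 + 4) + 2)/(-5 + 1/3)*43 = -(11 + 2)/(-5 + ⅓)*43 = -13/(-14/3)*43 = -13*(-3)/14*43 = -1*(-39/14)*43 = (39/14)*43 = 1677/14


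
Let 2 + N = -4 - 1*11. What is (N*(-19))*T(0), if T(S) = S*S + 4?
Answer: 1292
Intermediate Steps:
T(S) = 4 + S**2 (T(S) = S**2 + 4 = 4 + S**2)
N = -17 (N = -2 + (-4 - 1*11) = -2 + (-4 - 11) = -2 - 15 = -17)
(N*(-19))*T(0) = (-17*(-19))*(4 + 0**2) = 323*(4 + 0) = 323*4 = 1292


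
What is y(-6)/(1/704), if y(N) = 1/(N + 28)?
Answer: 32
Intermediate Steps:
y(N) = 1/(28 + N)
y(-6)/(1/704) = 1/((28 - 6)*(1/704)) = 1/(22*(1/704)) = (1/22)*704 = 32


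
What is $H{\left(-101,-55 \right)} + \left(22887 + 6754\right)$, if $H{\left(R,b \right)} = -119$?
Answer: $29522$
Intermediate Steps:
$H{\left(-101,-55 \right)} + \left(22887 + 6754\right) = -119 + \left(22887 + 6754\right) = -119 + 29641 = 29522$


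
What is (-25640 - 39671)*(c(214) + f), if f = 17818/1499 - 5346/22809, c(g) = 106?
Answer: -87573568276698/11396897 ≈ -7.6840e+6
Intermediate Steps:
f = 132799036/11396897 (f = 17818*(1/1499) - 5346*1/22809 = 17818/1499 - 1782/7603 = 132799036/11396897 ≈ 11.652)
(-25640 - 39671)*(c(214) + f) = (-25640 - 39671)*(106 + 132799036/11396897) = -65311*1340870118/11396897 = -87573568276698/11396897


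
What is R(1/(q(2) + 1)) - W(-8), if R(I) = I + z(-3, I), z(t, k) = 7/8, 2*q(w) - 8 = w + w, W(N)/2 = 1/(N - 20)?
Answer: 61/56 ≈ 1.0893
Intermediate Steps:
W(N) = 2/(-20 + N) (W(N) = 2/(N - 20) = 2/(-20 + N))
q(w) = 4 + w (q(w) = 4 + (w + w)/2 = 4 + (2*w)/2 = 4 + w)
z(t, k) = 7/8 (z(t, k) = 7*(1/8) = 7/8)
R(I) = 7/8 + I (R(I) = I + 7/8 = 7/8 + I)
R(1/(q(2) + 1)) - W(-8) = (7/8 + 1/((4 + 2) + 1)) - 2/(-20 - 8) = (7/8 + 1/(6 + 1)) - 2/(-28) = (7/8 + 1/7) - 2*(-1)/28 = (7/8 + 1/7) - 1*(-1/14) = 57/56 + 1/14 = 61/56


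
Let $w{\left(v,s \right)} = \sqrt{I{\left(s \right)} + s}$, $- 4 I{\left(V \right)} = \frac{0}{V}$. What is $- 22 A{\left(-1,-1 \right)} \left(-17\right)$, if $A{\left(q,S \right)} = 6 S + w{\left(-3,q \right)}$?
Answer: $-2244 + 374 i \approx -2244.0 + 374.0 i$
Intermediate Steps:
$I{\left(V \right)} = 0$ ($I{\left(V \right)} = - \frac{0 \frac{1}{V}}{4} = \left(- \frac{1}{4}\right) 0 = 0$)
$w{\left(v,s \right)} = \sqrt{s}$ ($w{\left(v,s \right)} = \sqrt{0 + s} = \sqrt{s}$)
$A{\left(q,S \right)} = \sqrt{q} + 6 S$ ($A{\left(q,S \right)} = 6 S + \sqrt{q} = \sqrt{q} + 6 S$)
$- 22 A{\left(-1,-1 \right)} \left(-17\right) = - 22 \left(\sqrt{-1} + 6 \left(-1\right)\right) \left(-17\right) = - 22 \left(i - 6\right) \left(-17\right) = - 22 \left(-6 + i\right) \left(-17\right) = \left(132 - 22 i\right) \left(-17\right) = -2244 + 374 i$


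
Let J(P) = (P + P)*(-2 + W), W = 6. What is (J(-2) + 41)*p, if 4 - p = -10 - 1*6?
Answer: 500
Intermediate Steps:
J(P) = 8*P (J(P) = (P + P)*(-2 + 6) = (2*P)*4 = 8*P)
p = 20 (p = 4 - (-10 - 1*6) = 4 - (-10 - 6) = 4 - 1*(-16) = 4 + 16 = 20)
(J(-2) + 41)*p = (8*(-2) + 41)*20 = (-16 + 41)*20 = 25*20 = 500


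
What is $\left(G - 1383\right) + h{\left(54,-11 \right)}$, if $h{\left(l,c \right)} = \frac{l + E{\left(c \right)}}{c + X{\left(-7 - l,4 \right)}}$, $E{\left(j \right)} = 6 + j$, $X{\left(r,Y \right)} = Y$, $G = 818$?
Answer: $-572$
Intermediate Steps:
$h{\left(l,c \right)} = \frac{6 + c + l}{4 + c}$ ($h{\left(l,c \right)} = \frac{l + \left(6 + c\right)}{c + 4} = \frac{6 + c + l}{4 + c}$)
$\left(G - 1383\right) + h{\left(54,-11 \right)} = \left(818 - 1383\right) + \frac{6 - 11 + 54}{4 - 11} = -565 + \frac{1}{-7} \cdot 49 = -565 - 7 = -572$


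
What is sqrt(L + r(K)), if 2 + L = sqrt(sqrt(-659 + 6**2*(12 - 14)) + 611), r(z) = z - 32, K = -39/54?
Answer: sqrt(-1250 + 36*sqrt(611 + I*sqrt(731)))/6 ≈ 0.086429 + 3.1631*I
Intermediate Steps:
K = -13/18 (K = -39*1/54 = -13/18 ≈ -0.72222)
r(z) = -32 + z
L = -2 + sqrt(611 + I*sqrt(731)) (L = -2 + sqrt(sqrt(-659 + 6**2*(12 - 14)) + 611) = -2 + sqrt(sqrt(-659 + 36*(-2)) + 611) = -2 + sqrt(sqrt(-659 - 72) + 611) = -2 + sqrt(sqrt(-731) + 611) = -2 + sqrt(I*sqrt(731) + 611) = -2 + sqrt(611 + I*sqrt(731)) ≈ 22.724 + 0.54677*I)
sqrt(L + r(K)) = sqrt((-2 + sqrt(611 + I*sqrt(731))) + (-32 - 13/18)) = sqrt((-2 + sqrt(611 + I*sqrt(731))) - 589/18) = sqrt(-625/18 + sqrt(611 + I*sqrt(731)))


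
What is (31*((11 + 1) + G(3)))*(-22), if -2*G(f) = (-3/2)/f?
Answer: -16709/2 ≈ -8354.5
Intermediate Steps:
G(f) = 3/(4*f) (G(f) = -(-3/2)/(2*f) = -(-3*½)/(2*f) = -(-3)/(4*f) = 3/(4*f))
(31*((11 + 1) + G(3)))*(-22) = (31*((11 + 1) + (¾)/3))*(-22) = (31*(12 + (¾)*(⅓)))*(-22) = (31*(12 + ¼))*(-22) = (31*(49/4))*(-22) = (1519/4)*(-22) = -16709/2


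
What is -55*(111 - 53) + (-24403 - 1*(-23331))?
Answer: -4262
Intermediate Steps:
-55*(111 - 53) + (-24403 - 1*(-23331)) = -55*58 + (-24403 + 23331) = -3190 - 1072 = -4262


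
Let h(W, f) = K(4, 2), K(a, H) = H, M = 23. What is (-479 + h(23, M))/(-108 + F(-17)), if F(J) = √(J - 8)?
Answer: 51516/11689 + 2385*I/11689 ≈ 4.4072 + 0.20404*I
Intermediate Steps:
F(J) = √(-8 + J)
h(W, f) = 2
(-479 + h(23, M))/(-108 + F(-17)) = (-479 + 2)/(-108 + √(-8 - 17)) = -477/(-108 + √(-25)) = -477*(-108 - 5*I)/11689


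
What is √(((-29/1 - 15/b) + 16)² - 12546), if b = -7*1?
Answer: I*√608978/7 ≈ 111.48*I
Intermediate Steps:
b = -7
√(((-29/1 - 15/b) + 16)² - 12546) = √(((-29/1 - 15/(-7)) + 16)² - 12546) = √(((-29*1 - 15*(-⅐)) + 16)² - 12546) = √(((-29 + 15/7) + 16)² - 12546) = √((-188/7 + 16)² - 12546) = √((-76/7)² - 12546) = √(5776/49 - 12546) = √(-608978/49) = I*√608978/7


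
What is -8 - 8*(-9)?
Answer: 64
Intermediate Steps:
-8 - 8*(-9) = -8 + 72 = 64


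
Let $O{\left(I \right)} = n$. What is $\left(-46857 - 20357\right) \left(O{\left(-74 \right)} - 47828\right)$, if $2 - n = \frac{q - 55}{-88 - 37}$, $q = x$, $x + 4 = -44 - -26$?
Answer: $\frac{401827270978}{125} \approx 3.2146 \cdot 10^{9}$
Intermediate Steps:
$x = -22$ ($x = -4 - 18 = -22$)
$q = -22$
$n = \frac{173}{125}$ ($n = 2 - \frac{-22 - 55}{-88 - 37} = 2 - - \frac{77}{-125} = 2 - \left(-77\right) \left(- \frac{1}{125}\right) = 2 - \frac{77}{125} = \frac{173}{125} \approx 1.384$)
$O{\left(I \right)} = \frac{173}{125}$
$\left(-46857 - 20357\right) \left(O{\left(-74 \right)} - 47828\right) = \left(-46857 - 20357\right) \left(\frac{173}{125} - 47828\right) = \left(-67214\right) \left(- \frac{5978327}{125}\right) = \frac{401827270978}{125}$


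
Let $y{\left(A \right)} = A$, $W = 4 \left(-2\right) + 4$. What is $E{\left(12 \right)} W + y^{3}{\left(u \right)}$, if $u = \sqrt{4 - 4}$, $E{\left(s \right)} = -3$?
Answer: $12$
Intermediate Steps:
$W = -4$ ($W = -8 + 4 = -4$)
$u = 0$ ($u = \sqrt{0} = 0$)
$E{\left(12 \right)} W + y^{3}{\left(u \right)} = \left(-3\right) \left(-4\right) + 0^{3} = 12 + 0 = 12$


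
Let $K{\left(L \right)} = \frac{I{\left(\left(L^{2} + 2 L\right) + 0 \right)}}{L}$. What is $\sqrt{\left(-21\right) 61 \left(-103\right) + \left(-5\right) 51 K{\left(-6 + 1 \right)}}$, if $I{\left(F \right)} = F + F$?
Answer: $\sqrt{133473} \approx 365.34$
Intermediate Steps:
$I{\left(F \right)} = 2 F$
$K{\left(L \right)} = \frac{2 L^{2} + 4 L}{L}$ ($K{\left(L \right)} = \frac{2 \left(\left(L^{2} + 2 L\right) + 0\right)}{L} = \frac{2 \left(L^{2} + 2 L\right)}{L} = \frac{2 L^{2} + 4 L}{L}$)
$\sqrt{\left(-21\right) 61 \left(-103\right) + \left(-5\right) 51 K{\left(-6 + 1 \right)}} = \sqrt{\left(-21\right) 61 \left(-103\right) + \left(-5\right) 51 \left(4 + 2 \left(-6 + 1\right)\right)} = \sqrt{\left(-1281\right) \left(-103\right) - 255 \left(4 + 2 \left(-5\right)\right)} = \sqrt{131943 - 255 \left(4 - 10\right)} = \sqrt{131943 - -1530} = \sqrt{131943 + 1530} = \sqrt{133473}$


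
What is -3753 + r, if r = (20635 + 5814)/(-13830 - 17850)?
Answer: -118921489/31680 ≈ -3753.8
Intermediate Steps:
r = -26449/31680 (r = 26449/(-31680) = 26449*(-1/31680) = -26449/31680 ≈ -0.83488)
-3753 + r = -3753 - 26449/31680 = -118921489/31680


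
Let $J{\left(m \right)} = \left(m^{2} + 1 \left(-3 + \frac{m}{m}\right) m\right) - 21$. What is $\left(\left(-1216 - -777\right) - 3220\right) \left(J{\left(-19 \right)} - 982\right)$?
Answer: $2210036$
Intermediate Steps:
$J{\left(m \right)} = -21 + m^{2} - 2 m$ ($J{\left(m \right)} = \left(m^{2} + 1 \left(-3 + 1\right) m\right) - 21 = \left(m^{2} + 1 \left(-2\right) m\right) - 21 = \left(m^{2} - 2 m\right) - 21 = -21 + m^{2} - 2 m$)
$\left(\left(-1216 - -777\right) - 3220\right) \left(J{\left(-19 \right)} - 982\right) = \left(\left(-1216 - -777\right) - 3220\right) \left(\left(-21 + \left(-19\right)^{2} - -38\right) - 982\right) = \left(\left(-1216 + 777\right) - 3220\right) \left(\left(-21 + 361 + 38\right) - 982\right) = \left(-439 - 3220\right) \left(378 - 982\right) = \left(-3659\right) \left(-604\right) = 2210036$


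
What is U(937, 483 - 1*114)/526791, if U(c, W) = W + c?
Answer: 1306/526791 ≈ 0.0024792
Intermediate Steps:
U(937, 483 - 1*114)/526791 = ((483 - 1*114) + 937)/526791 = ((483 - 114) + 937)*(1/526791) = (369 + 937)*(1/526791) = 1306*(1/526791) = 1306/526791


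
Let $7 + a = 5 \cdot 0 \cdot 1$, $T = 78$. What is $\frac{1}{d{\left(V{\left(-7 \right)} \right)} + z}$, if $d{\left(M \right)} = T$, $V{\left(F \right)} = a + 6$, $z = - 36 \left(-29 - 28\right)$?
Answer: $\frac{1}{2130} \approx 0.00046948$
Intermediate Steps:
$a = -7$ ($a = -7 + 5 \cdot 0 \cdot 1 = -7 + 0 \cdot 1 = -7 + 0 = -7$)
$z = 2052$ ($z = \left(-36\right) \left(-57\right) = 2052$)
$V{\left(F \right)} = -1$ ($V{\left(F \right)} = -7 + 6 = -1$)
$d{\left(M \right)} = 78$
$\frac{1}{d{\left(V{\left(-7 \right)} \right)} + z} = \frac{1}{78 + 2052} = \frac{1}{2130}$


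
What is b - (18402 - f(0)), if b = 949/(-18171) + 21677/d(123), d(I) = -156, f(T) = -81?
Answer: -17595785773/944892 ≈ -18622.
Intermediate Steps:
b = -131346937/944892 (b = 949/(-18171) + 21677/(-156) = 949*(-1/18171) + 21677*(-1/156) = -949/18171 - 21677/156 = -131346937/944892 ≈ -139.01)
b - (18402 - f(0)) = -131346937/944892 - (18402 - 1*(-81)) = -131346937/944892 - (18402 + 81) = -131346937/944892 - 1*18483 = -131346937/944892 - 18483 = -17595785773/944892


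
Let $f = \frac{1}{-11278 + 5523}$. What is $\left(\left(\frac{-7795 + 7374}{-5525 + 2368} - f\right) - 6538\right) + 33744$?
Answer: $\frac{494295589222}{18168535} \approx 27206.0$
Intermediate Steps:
$f = - \frac{1}{5755}$ ($f = \frac{1}{-5755} = - \frac{1}{5755} \approx -0.00017376$)
$\left(\left(\frac{-7795 + 7374}{-5525 + 2368} - f\right) - 6538\right) + 33744 = \left(\left(\frac{-7795 + 7374}{-5525 + 2368} - - \frac{1}{5755}\right) - 6538\right) + 33744 = \left(\left(- \frac{421}{-3157} + \frac{1}{5755}\right) - 6538\right) + 33744 = \left(\left(\left(-421\right) \left(- \frac{1}{3157}\right) + \frac{1}{5755}\right) - 6538\right) + 33744 = \left(\left(\frac{421}{3157} + \frac{1}{5755}\right) - 6538\right) + 33744 = \left(\frac{2426012}{18168535} - 6538\right) + 33744 = - \frac{118783455818}{18168535} + 33744 = \frac{494295589222}{18168535}$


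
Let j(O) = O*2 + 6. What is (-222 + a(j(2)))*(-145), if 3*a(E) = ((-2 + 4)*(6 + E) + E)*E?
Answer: 11890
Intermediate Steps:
j(O) = 6 + 2*O (j(O) = 2*O + 6 = 6 + 2*O)
a(E) = E*(12 + 3*E)/3 (a(E) = (((-2 + 4)*(6 + E) + E)*E)/3 = ((2*(6 + E) + E)*E)/3 = (((12 + 2*E) + E)*E)/3 = ((12 + 3*E)*E)/3 = (E*(12 + 3*E))/3 = E*(12 + 3*E)/3)
(-222 + a(j(2)))*(-145) = (-222 + (6 + 2*2)*(4 + (6 + 2*2)))*(-145) = (-222 + (6 + 4)*(4 + (6 + 4)))*(-145) = (-222 + 10*(4 + 10))*(-145) = (-222 + 10*14)*(-145) = (-222 + 140)*(-145) = -82*(-145) = 11890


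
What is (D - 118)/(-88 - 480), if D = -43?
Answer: 161/568 ≈ 0.28345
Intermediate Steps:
(D - 118)/(-88 - 480) = (-43 - 118)/(-88 - 480) = -161/(-568) = -161*(-1/568) = 161/568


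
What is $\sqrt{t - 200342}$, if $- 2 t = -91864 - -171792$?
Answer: $11 i \sqrt{1986} \approx 490.21 i$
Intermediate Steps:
$t = -39964$ ($t = - \frac{-91864 - -171792}{2} = - \frac{-91864 + 171792}{2} = \left(- \frac{1}{2}\right) 79928 = -39964$)
$\sqrt{t - 200342} = \sqrt{-39964 - 200342} = \sqrt{-240306} = 11 i \sqrt{1986}$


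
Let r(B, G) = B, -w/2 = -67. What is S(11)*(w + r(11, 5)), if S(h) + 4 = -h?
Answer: -2175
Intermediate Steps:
S(h) = -4 - h
w = 134 (w = -2*(-67) = 134)
S(11)*(w + r(11, 5)) = (-4 - 1*11)*(134 + 11) = (-4 - 11)*145 = -15*145 = -2175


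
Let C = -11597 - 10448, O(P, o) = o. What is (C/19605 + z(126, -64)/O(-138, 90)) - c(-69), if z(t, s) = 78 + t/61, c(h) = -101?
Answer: 120505558/1195905 ≈ 100.77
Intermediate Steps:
z(t, s) = 78 + t/61 (z(t, s) = 78 + t*(1/61) = 78 + t/61)
C = -22045
(C/19605 + z(126, -64)/O(-138, 90)) - c(-69) = (-22045/19605 + (78 + (1/61)*126)/90) - 1*(-101) = (-22045*1/19605 + (78 + 126/61)*(1/90)) + 101 = (-4409/3921 + (4884/61)*(1/90)) + 101 = (-4409/3921 + 814/915) + 101 = -280847/1195905 + 101 = 120505558/1195905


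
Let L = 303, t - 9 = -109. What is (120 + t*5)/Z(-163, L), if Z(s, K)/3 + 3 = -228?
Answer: 380/693 ≈ 0.54834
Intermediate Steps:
t = -100 (t = 9 - 109 = -100)
Z(s, K) = -693 (Z(s, K) = -9 + 3*(-228) = -9 - 684 = -693)
(120 + t*5)/Z(-163, L) = (120 - 100*5)/(-693) = (120 - 500)*(-1/693) = -380*(-1/693) = 380/693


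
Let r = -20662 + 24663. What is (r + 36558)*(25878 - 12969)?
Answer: 523576131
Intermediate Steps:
r = 4001
(r + 36558)*(25878 - 12969) = (4001 + 36558)*(25878 - 12969) = 40559*12909 = 523576131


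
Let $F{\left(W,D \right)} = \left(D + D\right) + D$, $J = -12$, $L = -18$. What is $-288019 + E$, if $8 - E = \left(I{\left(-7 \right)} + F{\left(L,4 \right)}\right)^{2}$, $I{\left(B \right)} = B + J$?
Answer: $-288060$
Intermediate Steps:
$F{\left(W,D \right)} = 3 D$ ($F{\left(W,D \right)} = 2 D + D = 3 D$)
$I{\left(B \right)} = -12 + B$ ($I{\left(B \right)} = B - 12 = -12 + B$)
$E = -41$ ($E = 8 - \left(\left(-12 - 7\right) + 3 \cdot 4\right)^{2} = 8 - \left(-19 + 12\right)^{2} = 8 - \left(-7\right)^{2} = 8 - 49 = -41$)
$-288019 + E = -288019 - 41 = -288060$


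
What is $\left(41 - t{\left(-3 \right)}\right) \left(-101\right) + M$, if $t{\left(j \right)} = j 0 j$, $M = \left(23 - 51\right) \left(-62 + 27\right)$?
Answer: $-3161$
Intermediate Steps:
$M = 980$ ($M = \left(23 - 51\right) \left(-35\right) = \left(-28\right) \left(-35\right) = 980$)
$t{\left(j \right)} = 0$ ($t{\left(j \right)} = 0 j = 0$)
$\left(41 - t{\left(-3 \right)}\right) \left(-101\right) + M = \left(41 - 0\right) \left(-101\right) + 980 = \left(41 + 0\right) \left(-101\right) + 980 = 41 \left(-101\right) + 980 = -4141 + 980 = -3161$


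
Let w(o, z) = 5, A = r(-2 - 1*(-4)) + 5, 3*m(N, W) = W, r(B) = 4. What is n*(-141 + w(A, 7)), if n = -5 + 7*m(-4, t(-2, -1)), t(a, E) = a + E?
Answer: 1632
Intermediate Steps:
t(a, E) = E + a
m(N, W) = W/3
A = 9 (A = 4 + 5 = 9)
n = -12 (n = -5 + 7*((-1 - 2)/3) = -5 + 7*((1/3)*(-3)) = -5 + 7*(-1) = -5 - 7 = -12)
n*(-141 + w(A, 7)) = -12*(-141 + 5) = -12*(-136) = 1632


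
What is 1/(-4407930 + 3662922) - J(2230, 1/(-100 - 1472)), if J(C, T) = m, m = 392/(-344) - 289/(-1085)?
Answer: 30350089249/34758348240 ≈ 0.87317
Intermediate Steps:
m = -40738/46655 (m = 392*(-1/344) - 289*(-1/1085) = -49/43 + 289/1085 = -40738/46655 ≈ -0.87318)
J(C, T) = -40738/46655
1/(-4407930 + 3662922) - J(2230, 1/(-100 - 1472)) = 1/(-4407930 + 3662922) - 1*(-40738/46655) = 1/(-745008) + 40738/46655 = -1/745008 + 40738/46655 = 30350089249/34758348240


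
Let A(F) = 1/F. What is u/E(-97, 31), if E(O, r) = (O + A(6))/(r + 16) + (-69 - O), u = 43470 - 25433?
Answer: 5086434/7315 ≈ 695.34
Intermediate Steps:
u = 18037
E(O, r) = -69 - O + (1/6 + O)/(16 + r) (E(O, r) = (O + 1/6)/(r + 16) + (-69 - O) = (O + 1/6)/(16 + r) + (-69 - O) = (1/6 + O)/(16 + r) + (-69 - O) = -69 - O + (1/6 + O)/(16 + r))
u/E(-97, 31) = 18037/(((-6623/6 - 69*31 - 15*(-97) - 1*(-97)*31)/(16 + 31))) = 18037/(((-6623/6 - 2139 + 1455 + 3007)/47)) = 18037/(((1/47)*(7315/6))) = 18037/(7315/282) = 18037*(282/7315) = 5086434/7315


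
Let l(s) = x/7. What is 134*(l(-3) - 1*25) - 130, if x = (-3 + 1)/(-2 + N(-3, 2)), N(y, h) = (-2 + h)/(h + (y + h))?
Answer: -24226/7 ≈ -3460.9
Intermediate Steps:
N(y, h) = (-2 + h)/(y + 2*h) (N(y, h) = (-2 + h)/(h + (h + y)) = (-2 + h)/(y + 2*h))
x = 1 (x = (-3 + 1)/(-2 + (-2 + 2)/(-3 + 2*2)) = -2/(-2 + 0/(-3 + 4)) = -2/(-2 + 0/1) = -2/(-2 + 1*0) = -2/(-2 + 0) = -2/(-2) = -2*(-½) = 1)
l(s) = ⅐ (l(s) = 1/7 = 1*(⅐) = ⅐)
134*(l(-3) - 1*25) - 130 = 134*(⅐ - 1*25) - 130 = 134*(⅐ - 25) - 130 = 134*(-174/7) - 130 = -23316/7 - 130 = -24226/7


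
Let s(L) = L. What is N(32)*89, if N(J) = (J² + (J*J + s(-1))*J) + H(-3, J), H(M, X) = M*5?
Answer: 3003305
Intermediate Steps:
H(M, X) = 5*M
N(J) = -15 + J² + J*(-1 + J²) (N(J) = (J² + (J*J - 1)*J) + 5*(-3) = (J² + (J² - 1)*J) - 15 = (J² + (-1 + J²)*J) - 15 = (J² + J*(-1 + J²)) - 15 = -15 + J² + J*(-1 + J²))
N(32)*89 = (-15 + 32² + 32³ - 1*32)*89 = (-15 + 1024 + 32768 - 32)*89 = 33745*89 = 3003305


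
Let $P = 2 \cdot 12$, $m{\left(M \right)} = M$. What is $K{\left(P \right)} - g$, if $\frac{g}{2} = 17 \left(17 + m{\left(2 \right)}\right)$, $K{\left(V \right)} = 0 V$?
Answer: $-646$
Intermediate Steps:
$P = 24$
$K{\left(V \right)} = 0$
$g = 646$ ($g = 2 \cdot 17 \left(17 + 2\right) = 2 \cdot 17 \cdot 19 = 2 \cdot 323 = 646$)
$K{\left(P \right)} - g = 0 - 646 = -646$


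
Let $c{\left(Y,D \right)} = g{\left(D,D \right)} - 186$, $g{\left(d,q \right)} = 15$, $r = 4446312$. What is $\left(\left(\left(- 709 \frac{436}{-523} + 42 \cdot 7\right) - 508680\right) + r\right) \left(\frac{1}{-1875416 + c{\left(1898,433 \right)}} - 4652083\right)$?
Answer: $- \frac{17972938501142335206684}{980932001} \approx -1.8322 \cdot 10^{13}$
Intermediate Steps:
$c{\left(Y,D \right)} = -171$ ($c{\left(Y,D \right)} = 15 - 186 = -171$)
$\left(\left(\left(- 709 \frac{436}{-523} + 42 \cdot 7\right) - 508680\right) + r\right) \left(\frac{1}{-1875416 + c{\left(1898,433 \right)}} - 4652083\right) = \left(\left(\left(- 709 \frac{436}{-523} + 42 \cdot 7\right) - 508680\right) + 4446312\right) \left(\frac{1}{-1875416 - 171} - 4652083\right) = \left(\left(\left(- 709 \cdot 436 \left(- \frac{1}{523}\right) + 294\right) - 508680\right) + 4446312\right) \left(\frac{1}{-1875587} - 4652083\right) = \left(\left(\left(\left(-709\right) \left(- \frac{436}{523}\right) + 294\right) - 508680\right) + 4446312\right) \left(- \frac{1}{1875587} - 4652083\right) = \left(\left(\left(\frac{309124}{523} + 294\right) - 508680\right) + 4446312\right) \left(- \frac{8725386397722}{1875587}\right) = \left(\left(\frac{462886}{523} - 508680\right) + 4446312\right) \left(- \frac{8725386397722}{1875587}\right) = \left(- \frac{265576754}{523} + 4446312\right) \left(- \frac{8725386397722}{1875587}\right) = \frac{2059844422}{523} \left(- \frac{8725386397722}{1875587}\right) = - \frac{17972938501142335206684}{980932001}$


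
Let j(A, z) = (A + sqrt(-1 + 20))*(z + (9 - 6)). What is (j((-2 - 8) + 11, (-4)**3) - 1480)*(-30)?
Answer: 46230 + 1830*sqrt(19) ≈ 54207.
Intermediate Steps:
j(A, z) = (3 + z)*(A + sqrt(19)) (j(A, z) = (A + sqrt(19))*(z + 3) = (A + sqrt(19))*(3 + z) = (3 + z)*(A + sqrt(19)))
(j((-2 - 8) + 11, (-4)**3) - 1480)*(-30) = ((3*((-2 - 8) + 11) + 3*sqrt(19) + ((-2 - 8) + 11)*(-4)**3 + (-4)**3*sqrt(19)) - 1480)*(-30) = ((3*(-10 + 11) + 3*sqrt(19) + (-10 + 11)*(-64) - 64*sqrt(19)) - 1480)*(-30) = ((3*1 + 3*sqrt(19) + 1*(-64) - 64*sqrt(19)) - 1480)*(-30) = ((3 + 3*sqrt(19) - 64 - 64*sqrt(19)) - 1480)*(-30) = ((-61 - 61*sqrt(19)) - 1480)*(-30) = (-1541 - 61*sqrt(19))*(-30) = 46230 + 1830*sqrt(19)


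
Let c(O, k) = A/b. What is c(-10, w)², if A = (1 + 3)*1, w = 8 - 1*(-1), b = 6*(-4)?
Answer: 1/36 ≈ 0.027778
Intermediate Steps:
b = -24
w = 9 (w = 8 + 1 = 9)
A = 4 (A = 4*1 = 4)
c(O, k) = -⅙ (c(O, k) = 4/(-24) = 4*(-1/24) = -⅙)
c(-10, w)² = (-⅙)² = 1/36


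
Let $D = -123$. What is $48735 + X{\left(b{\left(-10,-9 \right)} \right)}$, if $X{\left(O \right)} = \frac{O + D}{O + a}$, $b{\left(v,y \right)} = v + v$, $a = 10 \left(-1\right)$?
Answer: $\frac{1462193}{30} \approx 48740.0$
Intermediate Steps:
$a = -10$
$b{\left(v,y \right)} = 2 v$
$X{\left(O \right)} = \frac{-123 + O}{-10 + O}$ ($X{\left(O \right)} = \frac{O - 123}{O - 10} = \frac{-123 + O}{-10 + O}$)
$48735 + X{\left(b{\left(-10,-9 \right)} \right)} = 48735 + \frac{-123 + 2 \left(-10\right)}{-10 + 2 \left(-10\right)} = 48735 + \frac{-123 - 20}{-10 - 20} = 48735 + \frac{1}{-30} \left(-143\right) = 48735 - - \frac{143}{30} = 48735 + \frac{143}{30} = \frac{1462193}{30}$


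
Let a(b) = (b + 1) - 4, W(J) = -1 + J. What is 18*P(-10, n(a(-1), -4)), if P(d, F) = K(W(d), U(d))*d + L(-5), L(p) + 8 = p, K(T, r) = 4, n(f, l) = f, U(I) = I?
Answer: -954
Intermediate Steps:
a(b) = -3 + b (a(b) = (1 + b) - 4 = -3 + b)
L(p) = -8 + p
P(d, F) = -13 + 4*d (P(d, F) = 4*d + (-8 - 5) = 4*d - 13 = -13 + 4*d)
18*P(-10, n(a(-1), -4)) = 18*(-13 + 4*(-10)) = 18*(-13 - 40) = 18*(-53) = -954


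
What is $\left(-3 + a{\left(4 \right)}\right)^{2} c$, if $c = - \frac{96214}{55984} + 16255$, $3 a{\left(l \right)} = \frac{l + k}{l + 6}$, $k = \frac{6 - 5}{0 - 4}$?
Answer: $\frac{240674820237}{1791488} \approx 1.3434 \cdot 10^{5}$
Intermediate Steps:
$k = - \frac{1}{4}$ ($k = 1 \frac{1}{-4} = 1 \left(- \frac{1}{4}\right) = - \frac{1}{4} \approx -0.25$)
$a{\left(l \right)} = \frac{- \frac{1}{4} + l}{3 \left(6 + l\right)}$ ($a{\left(l \right)} = \frac{\left(l - \frac{1}{4}\right) \frac{1}{l + 6}}{3} = \frac{\left(- \frac{1}{4} + l\right) \frac{1}{6 + l}}{3} = \frac{\frac{1}{6 + l} \left(- \frac{1}{4} + l\right)}{3} = \frac{- \frac{1}{4} + l}{3 \left(6 + l\right)}$)
$c = \frac{454961853}{27992}$ ($c = \left(-96214\right) \frac{1}{55984} + 16255 = - \frac{48107}{27992} + 16255 = \frac{454961853}{27992} \approx 16253.0$)
$\left(-3 + a{\left(4 \right)}\right)^{2} c = \left(-3 + \frac{-1 + 4 \cdot 4}{12 \left(6 + 4\right)}\right)^{2} \cdot \frac{454961853}{27992} = \left(-3 + \frac{-1 + 16}{12 \cdot 10}\right)^{2} \cdot \frac{454961853}{27992} = \left(-3 + \frac{1}{12} \cdot \frac{1}{10} \cdot 15\right)^{2} \cdot \frac{454961853}{27992} = \left(-3 + \frac{1}{8}\right)^{2} \cdot \frac{454961853}{27992} = \left(- \frac{23}{8}\right)^{2} \cdot \frac{454961853}{27992} = \frac{529}{64} \cdot \frac{454961853}{27992} = \frac{240674820237}{1791488}$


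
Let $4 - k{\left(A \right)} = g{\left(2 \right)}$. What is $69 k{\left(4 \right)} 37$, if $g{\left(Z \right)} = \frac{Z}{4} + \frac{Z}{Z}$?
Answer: $\frac{12765}{2} \approx 6382.5$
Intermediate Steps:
$g{\left(Z \right)} = 1 + \frac{Z}{4}$ ($g{\left(Z \right)} = Z \frac{1}{4} + 1 = \frac{Z}{4} + 1 = 1 + \frac{Z}{4}$)
$k{\left(A \right)} = \frac{5}{2}$ ($k{\left(A \right)} = 4 - \left(1 + \frac{1}{4} \cdot 2\right) = 4 - \left(1 + \frac{1}{2}\right) = 4 - \frac{3}{2} = \frac{5}{2}$)
$69 k{\left(4 \right)} 37 = 69 \cdot \frac{5}{2} \cdot 37 = \frac{345}{2} \cdot 37 = \frac{12765}{2}$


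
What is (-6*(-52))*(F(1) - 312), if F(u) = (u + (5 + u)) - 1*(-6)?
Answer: -93288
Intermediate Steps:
F(u) = 11 + 2*u (F(u) = (5 + 2*u) + 6 = 11 + 2*u)
(-6*(-52))*(F(1) - 312) = (-6*(-52))*((11 + 2*1) - 312) = 312*((11 + 2) - 312) = 312*(13 - 312) = 312*(-299) = -93288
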